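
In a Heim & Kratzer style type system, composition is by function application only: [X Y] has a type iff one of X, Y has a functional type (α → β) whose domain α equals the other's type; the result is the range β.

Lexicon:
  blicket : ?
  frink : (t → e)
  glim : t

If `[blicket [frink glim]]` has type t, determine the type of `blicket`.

(e → t)

For [blicket [frink glim]] to have type t with [frink glim] of type e, blicket must be the function: blicket : (e → t).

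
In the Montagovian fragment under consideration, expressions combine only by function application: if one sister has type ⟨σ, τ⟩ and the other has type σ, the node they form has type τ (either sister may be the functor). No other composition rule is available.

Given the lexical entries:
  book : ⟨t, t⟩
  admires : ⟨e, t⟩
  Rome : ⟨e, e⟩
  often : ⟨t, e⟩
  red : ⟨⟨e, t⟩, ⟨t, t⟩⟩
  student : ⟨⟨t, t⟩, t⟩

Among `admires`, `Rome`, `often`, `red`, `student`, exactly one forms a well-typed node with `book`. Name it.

admires : ⟨e, t⟩ — does not combine with book.
Rome : ⟨e, e⟩ — does not combine with book.
often : ⟨t, e⟩ — does not combine with book.
red : ⟨⟨e, t⟩, ⟨t, t⟩⟩ — does not combine with book.
student — combines: student : ⟨⟨t, t⟩, t⟩ takes book : ⟨t, t⟩ as argument, giving t.

student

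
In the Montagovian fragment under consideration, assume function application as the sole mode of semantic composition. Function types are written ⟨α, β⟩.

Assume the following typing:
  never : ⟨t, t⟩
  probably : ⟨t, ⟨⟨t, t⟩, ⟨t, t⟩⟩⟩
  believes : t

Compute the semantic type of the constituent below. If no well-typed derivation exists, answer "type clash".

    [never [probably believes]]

⟨t, t⟩

[probably believes]: ⟨t, ⟨⟨t, t⟩, ⟨t, t⟩⟩⟩ applied to t yields ⟨⟨t, t⟩, ⟨t, t⟩⟩.
[never [probably believes]]: ⟨⟨t, t⟩, ⟨t, t⟩⟩ applied to ⟨t, t⟩ yields ⟨t, t⟩.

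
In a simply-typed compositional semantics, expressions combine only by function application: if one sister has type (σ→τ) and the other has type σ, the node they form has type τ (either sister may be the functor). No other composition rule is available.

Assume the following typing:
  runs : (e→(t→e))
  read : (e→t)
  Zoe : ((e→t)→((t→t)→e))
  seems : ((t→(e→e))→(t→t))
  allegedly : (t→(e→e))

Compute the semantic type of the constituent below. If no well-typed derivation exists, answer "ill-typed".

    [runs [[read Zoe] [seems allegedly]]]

(t→e)

[read Zoe]: ((e→t)→((t→t)→e)) applied to (e→t) yields ((t→t)→e).
[seems allegedly]: ((t→(e→e))→(t→t)) applied to (t→(e→e)) yields (t→t).
[[read Zoe] [seems allegedly]]: ((t→t)→e) applied to (t→t) yields e.
[runs [[read Zoe] [seems allegedly]]]: (e→(t→e)) applied to e yields (t→e).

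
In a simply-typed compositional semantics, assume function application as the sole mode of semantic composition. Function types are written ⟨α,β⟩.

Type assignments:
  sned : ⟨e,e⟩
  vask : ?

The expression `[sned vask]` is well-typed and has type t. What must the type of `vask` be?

⟨⟨e,e⟩,t⟩

At [sned vask] (required: t): sned is ⟨e,e⟩, which is not a function with range t; hence vask is the functor — type ⟨⟨e,e⟩,t⟩.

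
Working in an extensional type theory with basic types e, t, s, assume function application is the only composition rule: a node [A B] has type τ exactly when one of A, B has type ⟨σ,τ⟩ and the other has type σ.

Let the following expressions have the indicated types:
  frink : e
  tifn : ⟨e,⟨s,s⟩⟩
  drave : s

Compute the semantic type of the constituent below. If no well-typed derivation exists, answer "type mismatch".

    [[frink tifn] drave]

At [frink tifn], tifn : ⟨e,⟨s,s⟩⟩ takes frink : e, giving ⟨s,s⟩.
At [[frink tifn] drave], [frink tifn] : ⟨s,s⟩ takes drave : s, giving s.

s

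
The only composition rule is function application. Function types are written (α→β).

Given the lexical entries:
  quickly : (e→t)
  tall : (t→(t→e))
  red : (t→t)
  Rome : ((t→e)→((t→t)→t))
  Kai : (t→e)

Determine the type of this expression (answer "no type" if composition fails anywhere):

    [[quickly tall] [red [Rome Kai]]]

no type

At [quickly tall]: neither (e→t) nor (t→(t→e)) can take the other as argument; the node is ill-typed.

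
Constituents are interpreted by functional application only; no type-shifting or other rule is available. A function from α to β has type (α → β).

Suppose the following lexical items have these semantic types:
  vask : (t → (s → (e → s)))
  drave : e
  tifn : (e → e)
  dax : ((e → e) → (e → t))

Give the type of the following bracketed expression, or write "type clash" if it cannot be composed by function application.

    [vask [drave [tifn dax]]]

(s → (e → s))

[tifn dax]: functor dax : ((e → e) → (e → t)), argument tifn : (e → e); result (e → t).
[drave [tifn dax]]: functor [tifn dax] : (e → t), argument drave : e; result t.
[vask [drave [tifn dax]]]: functor vask : (t → (s → (e → s))), argument [drave [tifn dax]] : t; result (s → (e → s)).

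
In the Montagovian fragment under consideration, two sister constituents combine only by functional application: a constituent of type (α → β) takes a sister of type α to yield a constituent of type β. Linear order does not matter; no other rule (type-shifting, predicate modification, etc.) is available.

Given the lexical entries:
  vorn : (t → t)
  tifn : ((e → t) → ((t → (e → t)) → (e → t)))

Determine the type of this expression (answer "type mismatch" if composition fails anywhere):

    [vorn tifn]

[vorn tifn]: (t → t) with ((e → t) → ((t → (e → t)) → (e → t))) — neither is a function whose domain matches the other; composition fails here.

type mismatch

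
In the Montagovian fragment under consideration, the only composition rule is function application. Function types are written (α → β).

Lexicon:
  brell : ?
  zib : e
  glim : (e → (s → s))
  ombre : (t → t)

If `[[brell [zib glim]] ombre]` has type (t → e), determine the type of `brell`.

For [[brell [zib glim]] ombre] to have type (t → e) with ombre of type (t → t), [brell [zib glim]] must be the function: [brell [zib glim]] : ((t → t) → (t → e)).
For [brell [zib glim]] to have type ((t → t) → (t → e)) with [zib glim] of type (s → s), brell must be the function: brell : ((s → s) → ((t → t) → (t → e))).

((s → s) → ((t → t) → (t → e)))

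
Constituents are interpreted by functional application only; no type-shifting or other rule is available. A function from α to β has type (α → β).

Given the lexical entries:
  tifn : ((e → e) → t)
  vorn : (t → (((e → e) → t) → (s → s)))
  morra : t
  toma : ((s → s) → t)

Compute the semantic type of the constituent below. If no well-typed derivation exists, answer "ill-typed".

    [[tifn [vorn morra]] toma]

t

[vorn morra]: vorn is (t → (((e → e) → t) → (s → s))), morra is t; result (((e → e) → t) → (s → s)).
[tifn [vorn morra]]: [vorn morra] is (((e → e) → t) → (s → s)), tifn is ((e → e) → t); result (s → s).
[[tifn [vorn morra]] toma]: toma is ((s → s) → t), [tifn [vorn morra]] is (s → s); result t.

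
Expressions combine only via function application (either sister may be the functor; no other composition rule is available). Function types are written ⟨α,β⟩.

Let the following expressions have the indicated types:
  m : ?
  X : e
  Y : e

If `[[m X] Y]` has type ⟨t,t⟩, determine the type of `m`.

For [[m X] Y] to have type ⟨t,t⟩ with Y of type e, [m X] must be the function: [m X] : ⟨e,⟨t,t⟩⟩.
For [m X] to have type ⟨e,⟨t,t⟩⟩ with X of type e, m must be the function: m : ⟨e,⟨e,⟨t,t⟩⟩⟩.

⟨e,⟨e,⟨t,t⟩⟩⟩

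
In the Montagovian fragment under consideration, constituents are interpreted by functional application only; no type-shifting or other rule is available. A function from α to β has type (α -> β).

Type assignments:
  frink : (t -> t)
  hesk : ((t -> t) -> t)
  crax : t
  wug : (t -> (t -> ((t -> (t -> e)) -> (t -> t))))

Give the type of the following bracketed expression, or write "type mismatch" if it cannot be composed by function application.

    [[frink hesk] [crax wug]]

[frink hesk]: hesk is ((t -> t) -> t), frink is (t -> t); result t.
[crax wug]: wug is (t -> (t -> ((t -> (t -> e)) -> (t -> t)))), crax is t; result (t -> ((t -> (t -> e)) -> (t -> t))).
[[frink hesk] [crax wug]]: [crax wug] is (t -> ((t -> (t -> e)) -> (t -> t))), [frink hesk] is t; result ((t -> (t -> e)) -> (t -> t)).

((t -> (t -> e)) -> (t -> t))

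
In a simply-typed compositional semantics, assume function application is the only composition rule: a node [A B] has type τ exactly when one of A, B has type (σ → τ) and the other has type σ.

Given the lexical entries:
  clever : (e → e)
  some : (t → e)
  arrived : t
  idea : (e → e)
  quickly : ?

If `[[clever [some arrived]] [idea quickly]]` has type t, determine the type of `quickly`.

((e → e) → (e → t))

[[clever [some arrived]] [idea quickly]] is required to be t. [clever [some arrived]] : e cannot yield t as functor, so [idea quickly] : (e → t).
[idea quickly] is required to be (e → t). idea : (e → e) cannot yield (e → t) as functor, so quickly : ((e → e) → (e → t)).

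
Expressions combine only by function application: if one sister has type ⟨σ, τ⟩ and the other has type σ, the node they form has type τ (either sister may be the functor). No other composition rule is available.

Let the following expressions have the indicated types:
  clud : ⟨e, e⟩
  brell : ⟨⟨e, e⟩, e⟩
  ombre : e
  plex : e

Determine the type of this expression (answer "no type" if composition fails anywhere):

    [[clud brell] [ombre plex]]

[clud brell]: functor brell : ⟨⟨e, e⟩, e⟩, argument clud : ⟨e, e⟩; result e.
At [ombre plex]: neither e nor e can take the other as argument; the node is ill-typed.

no type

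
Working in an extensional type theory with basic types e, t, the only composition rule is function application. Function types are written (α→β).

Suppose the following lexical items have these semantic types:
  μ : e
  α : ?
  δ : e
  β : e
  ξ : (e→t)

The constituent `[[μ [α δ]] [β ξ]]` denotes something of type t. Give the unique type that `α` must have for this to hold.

(e→(e→(t→t)))

[[μ [α δ]] [β ξ]] must have type t. The sister [β ξ] has type t; that is not a function onto t, so [μ [α δ]] must be the functor, of type (t→t).
[μ [α δ]] must have type (t→t). The sister μ has type e; that is not a function onto (t→t), so [α δ] must be the functor, of type (e→(t→t)).
[α δ] must have type (e→(t→t)). The sister δ has type e; that is not a function onto (e→(t→t)), so α must be the functor, of type (e→(e→(t→t))).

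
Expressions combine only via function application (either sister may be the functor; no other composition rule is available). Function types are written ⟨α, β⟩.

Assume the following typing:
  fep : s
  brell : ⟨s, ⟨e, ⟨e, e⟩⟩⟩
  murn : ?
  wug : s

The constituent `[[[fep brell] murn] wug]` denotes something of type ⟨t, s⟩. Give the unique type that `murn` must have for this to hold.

[[[fep brell] murn] wug] must have type ⟨t, s⟩. The sister wug has type s; that is not a function onto ⟨t, s⟩, so [[fep brell] murn] must be the functor, of type ⟨s, ⟨t, s⟩⟩.
[[fep brell] murn] must have type ⟨s, ⟨t, s⟩⟩. The sister [fep brell] has type ⟨e, ⟨e, e⟩⟩; that is not a function onto ⟨s, ⟨t, s⟩⟩, so murn must be the functor, of type ⟨⟨e, ⟨e, e⟩⟩, ⟨s, ⟨t, s⟩⟩⟩.

⟨⟨e, ⟨e, e⟩⟩, ⟨s, ⟨t, s⟩⟩⟩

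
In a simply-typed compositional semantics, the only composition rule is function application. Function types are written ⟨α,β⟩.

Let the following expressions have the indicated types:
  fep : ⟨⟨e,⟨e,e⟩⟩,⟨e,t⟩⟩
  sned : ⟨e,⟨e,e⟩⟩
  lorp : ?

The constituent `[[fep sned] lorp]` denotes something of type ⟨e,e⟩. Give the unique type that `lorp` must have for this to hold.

[[fep sned] lorp] is required to be ⟨e,e⟩. [fep sned] : ⟨e,t⟩ cannot yield ⟨e,e⟩ as functor, so lorp : ⟨⟨e,t⟩,⟨e,e⟩⟩.

⟨⟨e,t⟩,⟨e,e⟩⟩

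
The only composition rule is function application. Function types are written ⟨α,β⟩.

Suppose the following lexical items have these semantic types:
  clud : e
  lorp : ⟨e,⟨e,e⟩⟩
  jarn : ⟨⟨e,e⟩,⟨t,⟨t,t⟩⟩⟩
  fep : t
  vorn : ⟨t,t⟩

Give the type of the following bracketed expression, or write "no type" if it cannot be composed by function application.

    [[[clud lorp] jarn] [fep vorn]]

⟨t,t⟩

[clud lorp]: ⟨e,⟨e,e⟩⟩ applied to e yields ⟨e,e⟩.
[[clud lorp] jarn]: ⟨⟨e,e⟩,⟨t,⟨t,t⟩⟩⟩ applied to ⟨e,e⟩ yields ⟨t,⟨t,t⟩⟩.
[fep vorn]: ⟨t,t⟩ applied to t yields t.
[[[clud lorp] jarn] [fep vorn]]: ⟨t,⟨t,t⟩⟩ applied to t yields ⟨t,t⟩.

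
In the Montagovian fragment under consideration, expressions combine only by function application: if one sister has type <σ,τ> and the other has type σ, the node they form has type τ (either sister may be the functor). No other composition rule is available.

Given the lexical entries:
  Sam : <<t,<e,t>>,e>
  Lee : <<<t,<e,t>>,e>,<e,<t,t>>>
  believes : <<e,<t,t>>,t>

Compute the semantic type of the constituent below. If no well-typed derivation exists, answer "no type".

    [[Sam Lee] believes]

t

[Sam Lee] — Lee of type <<<t,<e,t>>,e>,<e,<t,t>>> combines with Sam of type <<t,<e,t>>,e>: type <e,<t,t>>.
[[Sam Lee] believes] — believes of type <<e,<t,t>>,t> combines with [Sam Lee] of type <e,<t,t>>: type t.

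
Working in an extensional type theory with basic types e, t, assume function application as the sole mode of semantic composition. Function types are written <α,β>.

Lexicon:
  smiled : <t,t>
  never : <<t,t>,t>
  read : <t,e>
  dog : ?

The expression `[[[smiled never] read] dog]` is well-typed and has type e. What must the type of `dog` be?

At [[[smiled never] read] dog] (required: e): [[smiled never] read] is e, which is not a function with range e; hence dog is the functor — type <e,e>.

<e,e>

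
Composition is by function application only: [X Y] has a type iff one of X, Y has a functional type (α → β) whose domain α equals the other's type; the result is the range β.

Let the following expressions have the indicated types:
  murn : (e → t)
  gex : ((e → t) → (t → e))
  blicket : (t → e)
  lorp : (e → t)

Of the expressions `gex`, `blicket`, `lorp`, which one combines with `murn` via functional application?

gex — combines: gex : ((e → t) → (t → e)) takes murn : (e → t) as argument, giving (t → e).
blicket : (t → e) — does not combine with murn.
lorp : (e → t) — does not combine with murn.

gex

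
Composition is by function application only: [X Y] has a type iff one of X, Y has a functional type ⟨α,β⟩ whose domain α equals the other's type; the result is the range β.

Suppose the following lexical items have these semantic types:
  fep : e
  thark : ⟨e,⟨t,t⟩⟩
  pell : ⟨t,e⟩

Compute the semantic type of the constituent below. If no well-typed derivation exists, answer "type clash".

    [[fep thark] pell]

type clash

[fep thark]: thark is ⟨e,⟨t,t⟩⟩, fep is e; result ⟨t,t⟩.
At [[fep thark] pell]: neither ⟨t,t⟩ nor ⟨t,e⟩ can take the other as argument; the node is ill-typed.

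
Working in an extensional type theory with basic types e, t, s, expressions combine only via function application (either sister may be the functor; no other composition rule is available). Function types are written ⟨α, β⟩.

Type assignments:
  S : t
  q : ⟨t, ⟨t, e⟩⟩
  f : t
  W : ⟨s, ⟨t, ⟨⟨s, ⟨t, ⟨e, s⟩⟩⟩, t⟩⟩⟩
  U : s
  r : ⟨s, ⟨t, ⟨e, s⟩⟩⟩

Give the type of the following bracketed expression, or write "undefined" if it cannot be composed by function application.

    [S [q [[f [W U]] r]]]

e

[W U]: ⟨s, ⟨t, ⟨⟨s, ⟨t, ⟨e, s⟩⟩⟩, t⟩⟩⟩ applied to s yields ⟨t, ⟨⟨s, ⟨t, ⟨e, s⟩⟩⟩, t⟩⟩.
[f [W U]]: ⟨t, ⟨⟨s, ⟨t, ⟨e, s⟩⟩⟩, t⟩⟩ applied to t yields ⟨⟨s, ⟨t, ⟨e, s⟩⟩⟩, t⟩.
[[f [W U]] r]: ⟨⟨s, ⟨t, ⟨e, s⟩⟩⟩, t⟩ applied to ⟨s, ⟨t, ⟨e, s⟩⟩⟩ yields t.
[q [[f [W U]] r]]: ⟨t, ⟨t, e⟩⟩ applied to t yields ⟨t, e⟩.
[S [q [[f [W U]] r]]]: ⟨t, e⟩ applied to t yields e.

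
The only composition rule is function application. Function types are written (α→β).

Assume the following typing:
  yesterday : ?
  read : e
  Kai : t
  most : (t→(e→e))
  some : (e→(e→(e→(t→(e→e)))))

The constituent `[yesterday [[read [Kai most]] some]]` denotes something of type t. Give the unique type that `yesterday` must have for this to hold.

[yesterday [[read [Kai most]] some]] must have type t. The sister [[read [Kai most]] some] has type (e→(e→(t→(e→e)))); that is not a function onto t, so yesterday must be the functor, of type ((e→(e→(t→(e→e))))→t).

((e→(e→(t→(e→e))))→t)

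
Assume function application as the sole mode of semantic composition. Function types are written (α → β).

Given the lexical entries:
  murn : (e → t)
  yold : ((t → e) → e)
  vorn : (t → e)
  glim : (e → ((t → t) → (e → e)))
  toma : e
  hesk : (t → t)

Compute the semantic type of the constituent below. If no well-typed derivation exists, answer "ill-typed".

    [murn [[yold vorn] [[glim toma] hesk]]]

t

At [yold vorn], yold : ((t → e) → e) takes vorn : (t → e), giving e.
At [glim toma], glim : (e → ((t → t) → (e → e))) takes toma : e, giving ((t → t) → (e → e)).
At [[glim toma] hesk], [glim toma] : ((t → t) → (e → e)) takes hesk : (t → t), giving (e → e).
At [[yold vorn] [[glim toma] hesk]], [[glim toma] hesk] : (e → e) takes [yold vorn] : e, giving e.
At [murn [[yold vorn] [[glim toma] hesk]]], murn : (e → t) takes [[yold vorn] [[glim toma] hesk]] : e, giving t.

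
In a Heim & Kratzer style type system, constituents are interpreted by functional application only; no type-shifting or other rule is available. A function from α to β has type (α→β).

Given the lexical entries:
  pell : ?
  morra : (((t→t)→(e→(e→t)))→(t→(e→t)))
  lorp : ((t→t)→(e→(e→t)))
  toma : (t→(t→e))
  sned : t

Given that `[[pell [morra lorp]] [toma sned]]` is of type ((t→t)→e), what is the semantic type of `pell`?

((t→(e→t))→((t→e)→((t→t)→e)))

At [[pell [morra lorp]] [toma sned]] (required: ((t→t)→e)): [toma sned] is (t→e), which is not a function with range ((t→t)→e); hence [pell [morra lorp]] is the functor — type ((t→e)→((t→t)→e)).
At [pell [morra lorp]] (required: ((t→e)→((t→t)→e))): [morra lorp] is (t→(e→t)), which is not a function with range ((t→e)→((t→t)→e)); hence pell is the functor — type ((t→(e→t))→((t→e)→((t→t)→e))).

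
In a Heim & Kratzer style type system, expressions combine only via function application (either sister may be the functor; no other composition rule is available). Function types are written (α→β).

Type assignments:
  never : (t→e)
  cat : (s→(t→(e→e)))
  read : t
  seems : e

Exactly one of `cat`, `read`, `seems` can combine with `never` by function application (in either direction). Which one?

read

cat : (s→(t→(e→e))) — no; never wants t, and cat wants s.
read — combines: never : (t→e) takes read : t as argument, giving e.
seems : e — no; never wants t, and seems wants nothing (atomic).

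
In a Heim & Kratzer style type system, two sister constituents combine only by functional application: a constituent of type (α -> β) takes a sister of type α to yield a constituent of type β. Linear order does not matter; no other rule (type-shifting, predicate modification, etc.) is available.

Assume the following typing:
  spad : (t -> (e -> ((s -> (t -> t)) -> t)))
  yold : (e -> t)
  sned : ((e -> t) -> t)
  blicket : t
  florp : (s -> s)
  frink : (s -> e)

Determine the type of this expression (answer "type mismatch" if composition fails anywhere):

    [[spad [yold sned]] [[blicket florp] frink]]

[yold sned] — sned of type ((e -> t) -> t) combines with yold of type (e -> t): type t.
[spad [yold sned]] — spad of type (t -> (e -> ((s -> (t -> t)) -> t))) combines with [yold sned] of type t: type (e -> ((s -> (t -> t)) -> t)).
[blicket florp]: t and (s -> s) cannot combine by function application — type clash.

type mismatch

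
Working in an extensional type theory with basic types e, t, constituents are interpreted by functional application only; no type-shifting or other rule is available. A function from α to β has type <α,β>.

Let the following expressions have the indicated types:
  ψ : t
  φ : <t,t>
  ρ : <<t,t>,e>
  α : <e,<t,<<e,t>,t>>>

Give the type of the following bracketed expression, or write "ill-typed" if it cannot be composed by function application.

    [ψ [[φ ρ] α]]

<<e,t>,t>

[φ ρ]: ρ is <<t,t>,e>, φ is <t,t>; result e.
[[φ ρ] α]: α is <e,<t,<<e,t>,t>>>, [φ ρ] is e; result <t,<<e,t>,t>>.
[ψ [[φ ρ] α]]: [[φ ρ] α] is <t,<<e,t>,t>>, ψ is t; result <<e,t>,t>.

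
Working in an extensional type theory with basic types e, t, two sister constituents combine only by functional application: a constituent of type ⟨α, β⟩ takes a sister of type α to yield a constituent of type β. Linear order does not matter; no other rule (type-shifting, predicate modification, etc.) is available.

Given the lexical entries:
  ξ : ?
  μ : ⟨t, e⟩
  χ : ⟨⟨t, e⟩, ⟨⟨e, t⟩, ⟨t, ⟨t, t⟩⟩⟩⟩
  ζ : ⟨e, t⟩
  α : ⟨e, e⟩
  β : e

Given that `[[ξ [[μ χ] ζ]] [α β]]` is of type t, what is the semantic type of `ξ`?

⟨⟨t, ⟨t, t⟩⟩, ⟨e, t⟩⟩

[[ξ [[μ χ] ζ]] [α β]] is required to be t. [α β] : e cannot yield t as functor, so [ξ [[μ χ] ζ]] : ⟨e, t⟩.
[ξ [[μ χ] ζ]] is required to be ⟨e, t⟩. [[μ χ] ζ] : ⟨t, ⟨t, t⟩⟩ cannot yield ⟨e, t⟩ as functor, so ξ : ⟨⟨t, ⟨t, t⟩⟩, ⟨e, t⟩⟩.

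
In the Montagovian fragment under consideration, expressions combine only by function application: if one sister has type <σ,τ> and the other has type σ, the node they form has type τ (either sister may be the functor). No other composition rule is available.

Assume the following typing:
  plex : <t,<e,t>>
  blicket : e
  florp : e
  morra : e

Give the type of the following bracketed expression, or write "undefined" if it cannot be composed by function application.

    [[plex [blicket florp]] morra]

[blicket florp]: e with e — neither is a function whose domain matches the other; composition fails here.

undefined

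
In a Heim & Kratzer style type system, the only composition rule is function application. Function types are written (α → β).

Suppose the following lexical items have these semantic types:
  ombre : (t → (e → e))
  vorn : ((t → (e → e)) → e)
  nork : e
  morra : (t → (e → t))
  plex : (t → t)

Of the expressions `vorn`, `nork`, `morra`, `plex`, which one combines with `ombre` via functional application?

vorn

vorn — combines: vorn : ((t → (e → e)) → e) takes ombre : (t → (e → e)) as argument, giving e.
nork : e — does not combine with ombre.
morra : (t → (e → t)) — does not combine with ombre.
plex : (t → t) — does not combine with ombre.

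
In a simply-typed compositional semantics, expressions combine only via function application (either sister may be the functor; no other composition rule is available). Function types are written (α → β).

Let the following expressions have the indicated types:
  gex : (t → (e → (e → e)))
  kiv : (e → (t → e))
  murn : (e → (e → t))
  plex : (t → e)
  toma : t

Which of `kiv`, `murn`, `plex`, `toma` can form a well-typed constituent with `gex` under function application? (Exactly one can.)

kiv : (e → (t → e)) — neither side's domain matches the other.
murn : (e → (e → t)) — neither side's domain matches the other.
plex : (t → e) — neither side's domain matches the other.
toma — combines: gex : (t → (e → (e → e))) takes toma : t as argument, giving (e → (e → e)).

toma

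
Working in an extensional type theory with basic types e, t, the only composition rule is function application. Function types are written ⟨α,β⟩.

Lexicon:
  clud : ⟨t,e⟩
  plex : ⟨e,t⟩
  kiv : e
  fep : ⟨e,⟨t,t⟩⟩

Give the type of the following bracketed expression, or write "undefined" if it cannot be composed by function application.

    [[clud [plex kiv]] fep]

⟨t,t⟩

[plex kiv]: ⟨e,t⟩ applied to e yields t.
[clud [plex kiv]]: ⟨t,e⟩ applied to t yields e.
[[clud [plex kiv]] fep]: ⟨e,⟨t,t⟩⟩ applied to e yields ⟨t,t⟩.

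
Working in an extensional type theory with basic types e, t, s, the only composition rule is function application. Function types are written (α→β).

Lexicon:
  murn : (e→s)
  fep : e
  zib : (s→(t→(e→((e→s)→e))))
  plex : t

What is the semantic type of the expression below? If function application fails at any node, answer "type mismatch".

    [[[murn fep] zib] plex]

[murn fep]: murn is (e→s), fep is e; result s.
[[murn fep] zib]: zib is (s→(t→(e→((e→s)→e)))), [murn fep] is s; result (t→(e→((e→s)→e))).
[[[murn fep] zib] plex]: [[murn fep] zib] is (t→(e→((e→s)→e))), plex is t; result (e→((e→s)→e)).

(e→((e→s)→e))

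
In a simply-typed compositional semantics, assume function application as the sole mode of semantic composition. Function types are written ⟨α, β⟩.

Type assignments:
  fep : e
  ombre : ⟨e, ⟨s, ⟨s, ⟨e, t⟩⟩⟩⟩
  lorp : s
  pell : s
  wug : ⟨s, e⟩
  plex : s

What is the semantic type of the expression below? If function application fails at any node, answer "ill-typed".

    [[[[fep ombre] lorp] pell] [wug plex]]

[fep ombre]: functor ombre : ⟨e, ⟨s, ⟨s, ⟨e, t⟩⟩⟩⟩, argument fep : e; result ⟨s, ⟨s, ⟨e, t⟩⟩⟩.
[[fep ombre] lorp]: functor [fep ombre] : ⟨s, ⟨s, ⟨e, t⟩⟩⟩, argument lorp : s; result ⟨s, ⟨e, t⟩⟩.
[[[fep ombre] lorp] pell]: functor [[fep ombre] lorp] : ⟨s, ⟨e, t⟩⟩, argument pell : s; result ⟨e, t⟩.
[wug plex]: functor wug : ⟨s, e⟩, argument plex : s; result e.
[[[[fep ombre] lorp] pell] [wug plex]]: functor [[[fep ombre] lorp] pell] : ⟨e, t⟩, argument [wug plex] : e; result t.

t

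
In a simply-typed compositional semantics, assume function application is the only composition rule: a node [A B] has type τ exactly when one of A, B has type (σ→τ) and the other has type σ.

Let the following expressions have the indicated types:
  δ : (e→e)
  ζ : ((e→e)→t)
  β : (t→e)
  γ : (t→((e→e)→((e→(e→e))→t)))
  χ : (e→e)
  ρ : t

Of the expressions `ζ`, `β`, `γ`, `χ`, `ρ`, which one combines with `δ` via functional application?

ζ

ζ — combines: ζ : ((e→e)→t) takes δ : (e→e) as argument, giving t.
β : (t→e) — neither side's domain matches the other.
γ : (t→((e→e)→((e→(e→e))→t))) — neither side's domain matches the other.
χ : (e→e) — neither side's domain matches the other.
ρ : t — neither side's domain matches the other.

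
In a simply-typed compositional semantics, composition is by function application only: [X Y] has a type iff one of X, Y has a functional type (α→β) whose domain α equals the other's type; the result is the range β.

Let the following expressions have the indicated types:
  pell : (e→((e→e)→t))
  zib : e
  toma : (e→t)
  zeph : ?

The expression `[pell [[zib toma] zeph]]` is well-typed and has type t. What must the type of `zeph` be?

(t→((e→((e→e)→t))→t))

[pell [[zib toma] zeph]] must have type t. The sister pell has type (e→((e→e)→t)); that is not a function onto t, so [[zib toma] zeph] must be the functor, of type ((e→((e→e)→t))→t).
[[zib toma] zeph] must have type ((e→((e→e)→t))→t). The sister [zib toma] has type t; that is not a function onto ((e→((e→e)→t))→t), so zeph must be the functor, of type (t→((e→((e→e)→t))→t)).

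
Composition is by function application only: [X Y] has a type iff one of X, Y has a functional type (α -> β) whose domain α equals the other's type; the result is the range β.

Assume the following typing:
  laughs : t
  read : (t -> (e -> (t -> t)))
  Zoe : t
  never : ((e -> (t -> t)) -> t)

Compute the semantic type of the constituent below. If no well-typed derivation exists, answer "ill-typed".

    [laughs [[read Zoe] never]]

ill-typed

[read Zoe]: (t -> (e -> (t -> t))) applied to t yields (e -> (t -> t)).
[[read Zoe] never]: ((e -> (t -> t)) -> t) applied to (e -> (t -> t)) yields t.
At [laughs [[read Zoe] never]]: neither t nor t can take the other as argument; the node is ill-typed.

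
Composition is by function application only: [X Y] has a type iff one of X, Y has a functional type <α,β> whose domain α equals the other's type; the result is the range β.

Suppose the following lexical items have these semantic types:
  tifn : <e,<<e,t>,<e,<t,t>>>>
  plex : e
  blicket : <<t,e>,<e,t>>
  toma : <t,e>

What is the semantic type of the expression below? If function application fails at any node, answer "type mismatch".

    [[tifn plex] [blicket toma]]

At [tifn plex], tifn : <e,<<e,t>,<e,<t,t>>>> takes plex : e, giving <<e,t>,<e,<t,t>>>.
At [blicket toma], blicket : <<t,e>,<e,t>> takes toma : <t,e>, giving <e,t>.
At [[tifn plex] [blicket toma]], [tifn plex] : <<e,t>,<e,<t,t>>> takes [blicket toma] : <e,t>, giving <e,<t,t>>.

<e,<t,t>>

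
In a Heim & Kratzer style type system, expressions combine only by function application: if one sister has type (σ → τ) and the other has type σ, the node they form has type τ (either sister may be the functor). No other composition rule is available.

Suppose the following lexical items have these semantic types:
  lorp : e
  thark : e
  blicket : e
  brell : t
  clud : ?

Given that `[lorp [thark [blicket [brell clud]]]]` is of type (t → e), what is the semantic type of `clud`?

[lorp [thark [blicket [brell clud]]]] is required to be (t → e). lorp : e cannot yield (t → e) as functor, so [thark [blicket [brell clud]]] : (e → (t → e)).
[thark [blicket [brell clud]]] is required to be (e → (t → e)). thark : e cannot yield (e → (t → e)) as functor, so [blicket [brell clud]] : (e → (e → (t → e))).
[blicket [brell clud]] is required to be (e → (e → (t → e))). blicket : e cannot yield (e → (e → (t → e))) as functor, so [brell clud] : (e → (e → (e → (t → e)))).
[brell clud] is required to be (e → (e → (e → (t → e)))). brell : t cannot yield (e → (e → (e → (t → e)))) as functor, so clud : (t → (e → (e → (e → (t → e))))).

(t → (e → (e → (e → (t → e)))))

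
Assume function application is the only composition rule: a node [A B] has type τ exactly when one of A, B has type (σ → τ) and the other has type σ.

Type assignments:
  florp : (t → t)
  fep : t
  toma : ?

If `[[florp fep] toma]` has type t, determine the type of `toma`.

[[florp fep] toma] must have type t. The sister [florp fep] has type t; that is not a function onto t, so toma must be the functor, of type (t → t).

(t → t)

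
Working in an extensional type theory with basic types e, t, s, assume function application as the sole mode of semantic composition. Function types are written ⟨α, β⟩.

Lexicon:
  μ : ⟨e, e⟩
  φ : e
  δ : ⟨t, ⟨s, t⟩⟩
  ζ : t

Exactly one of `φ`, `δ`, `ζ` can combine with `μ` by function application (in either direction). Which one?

φ — combines: μ : ⟨e, e⟩ takes φ : e as argument, giving e.
δ : ⟨t, ⟨s, t⟩⟩ — no; μ wants e, and δ wants t.
ζ : t — no; μ wants e, and ζ wants nothing (atomic).

φ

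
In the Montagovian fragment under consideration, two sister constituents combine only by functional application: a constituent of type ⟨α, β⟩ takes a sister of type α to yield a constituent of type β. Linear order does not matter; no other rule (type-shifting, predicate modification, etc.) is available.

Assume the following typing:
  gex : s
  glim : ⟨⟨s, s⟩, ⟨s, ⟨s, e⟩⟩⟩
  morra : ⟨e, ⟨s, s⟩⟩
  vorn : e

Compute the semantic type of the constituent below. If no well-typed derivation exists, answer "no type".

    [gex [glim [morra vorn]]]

[morra vorn] — morra of type ⟨e, ⟨s, s⟩⟩ combines with vorn of type e: type ⟨s, s⟩.
[glim [morra vorn]] — glim of type ⟨⟨s, s⟩, ⟨s, ⟨s, e⟩⟩⟩ combines with [morra vorn] of type ⟨s, s⟩: type ⟨s, ⟨s, e⟩⟩.
[gex [glim [morra vorn]]] — [glim [morra vorn]] of type ⟨s, ⟨s, e⟩⟩ combines with gex of type s: type ⟨s, e⟩.

⟨s, e⟩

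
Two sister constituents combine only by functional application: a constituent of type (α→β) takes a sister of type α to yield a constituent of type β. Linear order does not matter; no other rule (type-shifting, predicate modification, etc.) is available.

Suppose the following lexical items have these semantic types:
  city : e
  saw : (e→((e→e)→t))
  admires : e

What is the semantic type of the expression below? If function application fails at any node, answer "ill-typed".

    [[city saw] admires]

[city saw]: functor saw : (e→((e→e)→t)), argument city : e; result ((e→e)→t).
[[city saw] admires]: ((e→e)→t) and e cannot combine by function application — type clash.

ill-typed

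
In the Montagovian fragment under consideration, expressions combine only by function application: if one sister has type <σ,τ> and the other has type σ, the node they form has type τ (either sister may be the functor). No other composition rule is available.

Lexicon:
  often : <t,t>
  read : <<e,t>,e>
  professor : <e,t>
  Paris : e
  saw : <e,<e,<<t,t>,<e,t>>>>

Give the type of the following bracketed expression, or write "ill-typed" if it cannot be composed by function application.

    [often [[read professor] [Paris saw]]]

<e,t>

[read professor]: <<e,t>,e> applied to <e,t> yields e.
[Paris saw]: <e,<e,<<t,t>,<e,t>>>> applied to e yields <e,<<t,t>,<e,t>>>.
[[read professor] [Paris saw]]: <e,<<t,t>,<e,t>>> applied to e yields <<t,t>,<e,t>>.
[often [[read professor] [Paris saw]]]: <<t,t>,<e,t>> applied to <t,t> yields <e,t>.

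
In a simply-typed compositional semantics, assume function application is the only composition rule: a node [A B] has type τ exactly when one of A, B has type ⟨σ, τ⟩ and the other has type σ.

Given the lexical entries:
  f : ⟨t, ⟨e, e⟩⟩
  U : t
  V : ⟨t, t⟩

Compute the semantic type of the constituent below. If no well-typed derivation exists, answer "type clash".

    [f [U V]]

[U V]: functor V : ⟨t, t⟩, argument U : t; result t.
[f [U V]]: functor f : ⟨t, ⟨e, e⟩⟩, argument [U V] : t; result ⟨e, e⟩.

⟨e, e⟩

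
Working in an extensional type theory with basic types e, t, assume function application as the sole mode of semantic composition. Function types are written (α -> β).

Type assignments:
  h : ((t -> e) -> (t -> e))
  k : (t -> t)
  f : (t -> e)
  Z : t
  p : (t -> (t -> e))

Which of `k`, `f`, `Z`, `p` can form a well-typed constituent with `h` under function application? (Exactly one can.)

f

k : (t -> t) — h needs (t -> e); k needs t; neither fits.
f — combines: h : ((t -> e) -> (t -> e)) takes f : (t -> e) as argument, giving (t -> e).
Z : t — h needs (t -> e); Z needs nothing (atomic); neither fits.
p : (t -> (t -> e)) — h needs (t -> e); p needs t; neither fits.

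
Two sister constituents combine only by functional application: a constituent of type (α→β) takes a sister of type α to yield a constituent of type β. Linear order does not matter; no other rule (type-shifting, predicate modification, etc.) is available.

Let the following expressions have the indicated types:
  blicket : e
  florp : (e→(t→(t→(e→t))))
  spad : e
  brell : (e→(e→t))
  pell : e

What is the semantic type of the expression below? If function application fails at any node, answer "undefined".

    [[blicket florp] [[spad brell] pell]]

[blicket florp]: (e→(t→(t→(e→t)))) applied to e yields (t→(t→(e→t))).
[spad brell]: (e→(e→t)) applied to e yields (e→t).
[[spad brell] pell]: (e→t) applied to e yields t.
[[blicket florp] [[spad brell] pell]]: (t→(t→(e→t))) applied to t yields (t→(e→t)).

(t→(e→t))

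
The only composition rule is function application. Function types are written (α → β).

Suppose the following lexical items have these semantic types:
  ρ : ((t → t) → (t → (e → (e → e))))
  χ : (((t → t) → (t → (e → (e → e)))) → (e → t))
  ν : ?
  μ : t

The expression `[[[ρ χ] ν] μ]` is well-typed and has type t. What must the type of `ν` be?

((e → t) → (t → t))

For [[[ρ χ] ν] μ] to have type t with μ of type t, [[ρ χ] ν] must be the function: [[ρ χ] ν] : (t → t).
For [[ρ χ] ν] to have type (t → t) with [ρ χ] of type (e → t), ν must be the function: ν : ((e → t) → (t → t)).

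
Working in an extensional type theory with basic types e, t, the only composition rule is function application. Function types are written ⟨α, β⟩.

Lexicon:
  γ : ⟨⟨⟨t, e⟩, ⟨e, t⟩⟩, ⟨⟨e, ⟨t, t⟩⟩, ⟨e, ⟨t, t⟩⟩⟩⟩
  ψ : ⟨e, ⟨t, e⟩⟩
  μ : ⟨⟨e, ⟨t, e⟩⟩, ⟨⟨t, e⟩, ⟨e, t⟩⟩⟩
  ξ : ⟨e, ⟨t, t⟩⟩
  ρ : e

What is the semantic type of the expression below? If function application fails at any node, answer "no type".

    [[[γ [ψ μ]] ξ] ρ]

[ψ μ] — μ of type ⟨⟨e, ⟨t, e⟩⟩, ⟨⟨t, e⟩, ⟨e, t⟩⟩⟩ combines with ψ of type ⟨e, ⟨t, e⟩⟩: type ⟨⟨t, e⟩, ⟨e, t⟩⟩.
[γ [ψ μ]] — γ of type ⟨⟨⟨t, e⟩, ⟨e, t⟩⟩, ⟨⟨e, ⟨t, t⟩⟩, ⟨e, ⟨t, t⟩⟩⟩⟩ combines with [ψ μ] of type ⟨⟨t, e⟩, ⟨e, t⟩⟩: type ⟨⟨e, ⟨t, t⟩⟩, ⟨e, ⟨t, t⟩⟩⟩.
[[γ [ψ μ]] ξ] — [γ [ψ μ]] of type ⟨⟨e, ⟨t, t⟩⟩, ⟨e, ⟨t, t⟩⟩⟩ combines with ξ of type ⟨e, ⟨t, t⟩⟩: type ⟨e, ⟨t, t⟩⟩.
[[[γ [ψ μ]] ξ] ρ] — [[γ [ψ μ]] ξ] of type ⟨e, ⟨t, t⟩⟩ combines with ρ of type e: type ⟨t, t⟩.

⟨t, t⟩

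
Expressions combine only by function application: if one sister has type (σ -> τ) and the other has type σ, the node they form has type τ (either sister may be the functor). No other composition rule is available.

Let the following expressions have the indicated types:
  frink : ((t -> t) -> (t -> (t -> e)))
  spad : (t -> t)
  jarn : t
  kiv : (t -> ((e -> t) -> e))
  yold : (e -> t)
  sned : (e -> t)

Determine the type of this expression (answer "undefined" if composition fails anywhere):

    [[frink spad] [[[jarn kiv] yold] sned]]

(t -> e)

[frink spad]: ((t -> t) -> (t -> (t -> e))) applied to (t -> t) yields (t -> (t -> e)).
[jarn kiv]: (t -> ((e -> t) -> e)) applied to t yields ((e -> t) -> e).
[[jarn kiv] yold]: ((e -> t) -> e) applied to (e -> t) yields e.
[[[jarn kiv] yold] sned]: (e -> t) applied to e yields t.
[[frink spad] [[[jarn kiv] yold] sned]]: (t -> (t -> e)) applied to t yields (t -> e).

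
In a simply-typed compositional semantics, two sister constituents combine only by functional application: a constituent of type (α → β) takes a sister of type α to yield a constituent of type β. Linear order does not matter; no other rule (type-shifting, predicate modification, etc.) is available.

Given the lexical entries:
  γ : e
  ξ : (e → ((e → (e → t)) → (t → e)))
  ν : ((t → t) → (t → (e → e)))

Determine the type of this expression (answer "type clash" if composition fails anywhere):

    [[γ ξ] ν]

type clash

[γ ξ]: ξ is (e → ((e → (e → t)) → (t → e))), γ is e; result ((e → (e → t)) → (t → e)).
[[γ ξ] ν]: ((e → (e → t)) → (t → e)) with ((t → t) → (t → (e → e))) — neither is a function whose domain matches the other; composition fails here.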